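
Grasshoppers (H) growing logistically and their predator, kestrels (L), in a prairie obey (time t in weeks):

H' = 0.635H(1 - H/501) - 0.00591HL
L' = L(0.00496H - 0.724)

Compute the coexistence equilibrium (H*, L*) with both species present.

H* ≈ 146, L* ≈ 76.1

From dL/dt = 0 with L > 0: 0.00496H* = 0.724, so H* = 146.
Substitute into dH/dt = 0: 0.635(1 - 146/501) = 0.00591L*.
The bracket is 0.709, giving L* = 0.45/0.00591 = 76.1.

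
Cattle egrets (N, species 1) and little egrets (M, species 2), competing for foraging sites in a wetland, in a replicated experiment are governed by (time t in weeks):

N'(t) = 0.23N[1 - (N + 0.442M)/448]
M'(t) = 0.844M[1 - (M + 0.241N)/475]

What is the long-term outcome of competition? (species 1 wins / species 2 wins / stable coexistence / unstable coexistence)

Compare the nullcline intercepts: K1/α12 = 448/0.442 = 1010 > K2 = 475; K2/α21 = 475/0.241 = 1970 > K1 = 448.
Since both inequalities hold, each species can invade when rare, so the interior equilibrium is stable.

stable coexistence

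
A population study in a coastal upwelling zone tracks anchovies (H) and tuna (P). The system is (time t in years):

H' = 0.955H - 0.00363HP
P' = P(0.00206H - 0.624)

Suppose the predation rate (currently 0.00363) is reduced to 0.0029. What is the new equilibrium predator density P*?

P* ≈ 329

At the interior fixed point, setting dH/dt = 0 with H > 0 fixes P* = (prey growth rate)/(HP coefficient) — independent of the other coefficients.
With the change, P* = 0.955/0.0029 = 329; it rises from 263.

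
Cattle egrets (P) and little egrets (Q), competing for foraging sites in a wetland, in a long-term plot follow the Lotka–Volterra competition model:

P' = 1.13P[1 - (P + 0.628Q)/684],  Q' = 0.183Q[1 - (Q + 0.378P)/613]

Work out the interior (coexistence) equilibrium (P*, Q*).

Setting both brackets to zero gives the nullclines P + 0.628Q = 684 and 0.378P + Q = 613.
Substituting Q = 613 - 0.378P into the first: P(1 - 0.628·0.378) = 684 - 0.628·613.
So P* = 299/0.763 = 392, and then Q* = 613 - 0.378·392 = 465.

P* ≈ 392, Q* ≈ 465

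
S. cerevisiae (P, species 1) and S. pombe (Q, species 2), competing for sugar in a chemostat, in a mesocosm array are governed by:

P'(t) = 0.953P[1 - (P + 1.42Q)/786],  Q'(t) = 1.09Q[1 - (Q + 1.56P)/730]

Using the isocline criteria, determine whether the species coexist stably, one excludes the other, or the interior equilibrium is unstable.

Compare the nullcline intercepts: K1/α12 = 786/1.42 = 554 < K2 = 730; K2/α21 = 730/1.56 = 468 < K1 = 786.
Since both are reversed, neither can invade when rare; the interior point is a saddle.

unstable coexistence (outcome depends on initial conditions)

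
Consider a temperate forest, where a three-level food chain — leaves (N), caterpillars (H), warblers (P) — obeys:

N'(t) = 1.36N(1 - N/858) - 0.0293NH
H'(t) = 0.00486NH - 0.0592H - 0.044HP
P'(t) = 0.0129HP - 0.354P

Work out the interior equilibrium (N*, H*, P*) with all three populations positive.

N* ≈ 351, H* ≈ 27.4, P* ≈ 37.4

From dP/dt = 0: 0.0129H* = 0.354, so H* = 27.4.
From dN/dt = 0: 1.36(1 - N*/858) = 0.0293·27.4, giving N* = 858·(1 - 0.591) = 351.
From dH/dt = 0: 0.00486·351 - 0.0592 = 0.044P*, so P* = 1.65/0.044 = 37.4.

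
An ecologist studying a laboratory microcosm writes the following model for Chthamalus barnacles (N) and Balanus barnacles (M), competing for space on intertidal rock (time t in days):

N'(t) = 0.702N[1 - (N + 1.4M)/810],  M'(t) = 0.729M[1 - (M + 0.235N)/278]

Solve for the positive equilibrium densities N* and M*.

Setting both brackets to zero gives the nullclines N + 1.4M = 810 and 0.235N + M = 278.
Substituting M = 278 - 0.235N into the first: N(1 - 1.4·0.235) = 810 - 1.4·278.
So N* = 421/0.671 = 627, and then M* = 278 - 0.235·627 = 131.

N* ≈ 627, M* ≈ 131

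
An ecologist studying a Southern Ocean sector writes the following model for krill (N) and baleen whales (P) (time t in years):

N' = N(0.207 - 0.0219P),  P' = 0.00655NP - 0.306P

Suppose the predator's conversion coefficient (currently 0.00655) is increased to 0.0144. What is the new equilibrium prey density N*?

N* ≈ 21.2

At the interior fixed point, setting dP/dt = 0 with P > 0 fixes N* = (predator death rate)/(NP coefficient) — independent of the other coefficients.
With the change, N* = 0.306/0.0144 = 21.2; it falls from 46.7.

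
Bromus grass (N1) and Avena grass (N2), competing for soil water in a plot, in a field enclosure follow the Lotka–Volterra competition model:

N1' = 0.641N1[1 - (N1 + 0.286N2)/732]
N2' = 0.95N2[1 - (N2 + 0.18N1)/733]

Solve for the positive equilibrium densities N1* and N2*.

Setting both brackets to zero gives the nullclines N1 + 0.286N2 = 732 and 0.18N1 + N2 = 733.
Substituting N2 = 733 - 0.18N1 into the first: N1(1 - 0.286·0.18) = 732 - 0.286·733.
So N1* = 522/0.949 = 551, and then N2* = 733 - 0.18·551 = 634.

N1* ≈ 551, N2* ≈ 634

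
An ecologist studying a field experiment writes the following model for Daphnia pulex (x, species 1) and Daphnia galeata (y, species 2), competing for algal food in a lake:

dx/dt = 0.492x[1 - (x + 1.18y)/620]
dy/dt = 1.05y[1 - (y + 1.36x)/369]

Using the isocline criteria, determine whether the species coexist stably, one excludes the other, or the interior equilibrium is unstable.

Compare the nullcline intercepts: K1/α12 = 620/1.18 = 525 > K2 = 369; K2/α21 = 369/1.36 = 271 < K1 = 620.
Since the inequalities point opposite ways, species 1 can invade but species 2 cannot.

species 1 excludes species 2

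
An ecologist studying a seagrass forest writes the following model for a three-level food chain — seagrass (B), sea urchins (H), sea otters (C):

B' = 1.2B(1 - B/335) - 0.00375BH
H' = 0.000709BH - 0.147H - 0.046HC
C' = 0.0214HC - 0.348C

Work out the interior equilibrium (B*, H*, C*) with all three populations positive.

From dC/dt = 0: 0.0214H* = 0.348, so H* = 16.3.
From dB/dt = 0: 1.2(1 - B*/335) = 0.00375·16.3, giving B* = 335·(1 - 0.0508) = 318.
From dH/dt = 0: 0.000709·318 - 0.147 = 0.046C*, so C* = 0.0784/0.046 = 1.71.

B* ≈ 318, H* ≈ 16.3, C* ≈ 1.71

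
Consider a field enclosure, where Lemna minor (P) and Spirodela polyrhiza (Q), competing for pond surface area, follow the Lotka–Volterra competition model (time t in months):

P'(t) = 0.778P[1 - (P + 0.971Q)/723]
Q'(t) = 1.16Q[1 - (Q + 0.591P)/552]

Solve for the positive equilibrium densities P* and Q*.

Setting both brackets to zero gives the nullclines P + 0.971Q = 723 and 0.591P + Q = 552.
Substituting Q = 552 - 0.591P into the first: P(1 - 0.971·0.591) = 723 - 0.971·552.
So P* = 187/0.426 = 439, and then Q* = 552 - 0.591·439 = 293.

P* ≈ 439, Q* ≈ 293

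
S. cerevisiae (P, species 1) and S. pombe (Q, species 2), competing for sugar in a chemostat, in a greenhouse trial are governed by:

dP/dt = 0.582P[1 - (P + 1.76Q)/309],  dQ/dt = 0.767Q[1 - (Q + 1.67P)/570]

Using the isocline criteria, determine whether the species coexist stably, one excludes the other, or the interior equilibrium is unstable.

Compare the nullcline intercepts: K1/α12 = 309/1.76 = 176 < K2 = 570; K2/α21 = 570/1.67 = 341 > K1 = 309.
Since the inequalities point opposite ways, species 2 can invade but species 1 cannot.

species 2 excludes species 1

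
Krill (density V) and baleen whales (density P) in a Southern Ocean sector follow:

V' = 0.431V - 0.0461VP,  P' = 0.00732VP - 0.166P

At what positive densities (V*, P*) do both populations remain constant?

V* ≈ 22.7, P* ≈ 9.35

Set dP/dt = 0 with P > 0: 0.00732V - 0.166 = 0, so V* = 0.166/0.00732 = 22.7.
Set dV/dt = 0 with V > 0: 0.431 - 0.0461P = 0, so P* = 0.431/0.0461 = 9.35.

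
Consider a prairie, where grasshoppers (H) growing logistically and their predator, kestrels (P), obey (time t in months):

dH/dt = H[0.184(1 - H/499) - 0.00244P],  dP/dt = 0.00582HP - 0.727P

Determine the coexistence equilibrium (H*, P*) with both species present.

H* ≈ 125, P* ≈ 56.5

From dP/dt = 0 with P > 0: 0.00582H* = 0.727, so H* = 125.
Substitute into dH/dt = 0: 0.184(1 - 125/499) = 0.00244P*.
The bracket is 0.75, giving P* = 0.138/0.00244 = 56.5.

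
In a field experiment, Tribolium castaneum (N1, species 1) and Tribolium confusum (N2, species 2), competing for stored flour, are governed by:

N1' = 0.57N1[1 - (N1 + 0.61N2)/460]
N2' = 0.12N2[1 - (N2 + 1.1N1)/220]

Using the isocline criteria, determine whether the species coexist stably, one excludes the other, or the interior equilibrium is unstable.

species 1 excludes species 2

Compare the nullcline intercepts: K1/α12 = 460/0.61 = 754 > K2 = 220; K2/α21 = 220/1.1 = 200 < K1 = 460.
Since the inequalities point opposite ways, species 1 can invade but species 2 cannot.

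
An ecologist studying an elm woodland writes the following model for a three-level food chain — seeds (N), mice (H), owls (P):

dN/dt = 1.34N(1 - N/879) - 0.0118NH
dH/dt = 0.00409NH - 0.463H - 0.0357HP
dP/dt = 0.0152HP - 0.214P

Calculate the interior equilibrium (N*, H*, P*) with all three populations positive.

From dP/dt = 0: 0.0152H* = 0.214, so H* = 14.1.
From dN/dt = 0: 1.34(1 - N*/879) = 0.0118·14.1, giving N* = 879·(1 - 0.124) = 770.
From dH/dt = 0: 0.00409·770 - 0.463 = 0.0357P*, so P* = 2.69/0.0357 = 75.2.

N* ≈ 770, H* ≈ 14.1, P* ≈ 75.2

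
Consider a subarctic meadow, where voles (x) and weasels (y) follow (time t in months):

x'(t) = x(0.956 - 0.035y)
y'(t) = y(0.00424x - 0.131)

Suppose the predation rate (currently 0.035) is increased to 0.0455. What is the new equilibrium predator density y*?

At the interior fixed point, setting dx/dt = 0 with x > 0 fixes y* = (prey growth rate)/(xy coefficient) — independent of the other coefficients.
With the change, y* = 0.956/0.0455 = 21; it falls from 27.3.

y* ≈ 21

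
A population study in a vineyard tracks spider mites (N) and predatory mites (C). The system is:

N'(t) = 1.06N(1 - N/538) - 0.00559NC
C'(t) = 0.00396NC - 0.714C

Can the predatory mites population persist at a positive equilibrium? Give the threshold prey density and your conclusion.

Threshold N = 180; K > 180, so yes, the predator persists.

The predator equation gives dC/dt > 0 only when N > 0.714/0.00396 = 180.
Without the predator, N → K = 538. Since 538 > 180, the predator can invade and persist.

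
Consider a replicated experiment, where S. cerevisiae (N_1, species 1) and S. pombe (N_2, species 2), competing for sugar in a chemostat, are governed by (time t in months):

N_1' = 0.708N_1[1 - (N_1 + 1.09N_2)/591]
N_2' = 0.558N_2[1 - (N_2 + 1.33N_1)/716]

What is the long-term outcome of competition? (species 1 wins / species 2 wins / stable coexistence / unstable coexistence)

Compare the nullcline intercepts: K1/α12 = 591/1.09 = 542 < K2 = 716; K2/α21 = 716/1.33 = 538 < K1 = 591.
Since both are reversed, neither can invade when rare; the interior point is a saddle.

unstable coexistence (outcome depends on initial conditions)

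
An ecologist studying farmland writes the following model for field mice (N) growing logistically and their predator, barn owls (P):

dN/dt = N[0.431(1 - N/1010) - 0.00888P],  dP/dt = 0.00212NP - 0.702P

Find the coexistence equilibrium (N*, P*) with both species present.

N* ≈ 331, P* ≈ 32.6

From dP/dt = 0 with P > 0: 0.00212N* = 0.702, so N* = 331.
Substitute into dN/dt = 0: 0.431(1 - 331/1010) = 0.00888P*.
The bracket is 0.672, giving P* = 0.29/0.00888 = 32.6.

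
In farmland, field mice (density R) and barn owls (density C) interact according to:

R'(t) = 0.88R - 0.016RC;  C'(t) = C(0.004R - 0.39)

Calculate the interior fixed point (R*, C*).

Set dC/dt = 0 with C > 0: 0.004R - 0.39 = 0, so R* = 0.39/0.004 = 97.5.
Set dR/dt = 0 with R > 0: 0.88 - 0.016C = 0, so C* = 0.88/0.016 = 55.

R* ≈ 97.5, C* ≈ 55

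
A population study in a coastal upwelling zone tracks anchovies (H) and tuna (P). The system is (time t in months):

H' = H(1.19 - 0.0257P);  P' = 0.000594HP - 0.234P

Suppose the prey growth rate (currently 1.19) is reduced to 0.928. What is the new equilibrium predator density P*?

At the interior fixed point, setting dH/dt = 0 with H > 0 fixes P* = (prey growth rate)/(HP coefficient) — independent of the other coefficients.
With the change, P* = 0.928/0.0257 = 36.1; it falls from 46.3.

P* ≈ 36.1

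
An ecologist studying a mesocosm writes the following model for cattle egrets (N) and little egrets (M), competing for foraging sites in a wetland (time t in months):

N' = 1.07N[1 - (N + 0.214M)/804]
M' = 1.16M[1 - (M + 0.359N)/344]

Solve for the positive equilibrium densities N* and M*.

N* ≈ 791, M* ≈ 60

Setting both brackets to zero gives the nullclines N + 0.214M = 804 and 0.359N + M = 344.
Substituting M = 344 - 0.359N into the first: N(1 - 0.214·0.359) = 804 - 0.214·344.
So N* = 730/0.923 = 791, and then M* = 344 - 0.359·791 = 60.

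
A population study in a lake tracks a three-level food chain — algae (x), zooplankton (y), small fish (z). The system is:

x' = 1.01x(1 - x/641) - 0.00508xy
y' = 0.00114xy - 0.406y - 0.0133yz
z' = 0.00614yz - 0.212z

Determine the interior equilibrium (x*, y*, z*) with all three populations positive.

x* ≈ 530, y* ≈ 34.5, z* ≈ 14.9

From dz/dt = 0: 0.00614y* = 0.212, so y* = 34.5.
From dx/dt = 0: 1.01(1 - x*/641) = 0.00508·34.5, giving x* = 641·(1 - 0.174) = 530.
From dy/dt = 0: 0.00114·530 - 0.406 = 0.0133z*, so z* = 0.198/0.0133 = 14.9.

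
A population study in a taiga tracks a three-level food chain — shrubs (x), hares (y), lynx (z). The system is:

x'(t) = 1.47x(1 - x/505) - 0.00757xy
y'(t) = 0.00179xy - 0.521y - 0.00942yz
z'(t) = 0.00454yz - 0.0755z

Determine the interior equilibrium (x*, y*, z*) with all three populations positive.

x* ≈ 462, y* ≈ 16.6, z* ≈ 32.4

From dz/dt = 0: 0.00454y* = 0.0755, so y* = 16.6.
From dx/dt = 0: 1.47(1 - x*/505) = 0.00757·16.6, giving x* = 505·(1 - 0.0856) = 462.
From dy/dt = 0: 0.00179·462 - 0.521 = 0.00942z*, so z* = 0.306/0.00942 = 32.4.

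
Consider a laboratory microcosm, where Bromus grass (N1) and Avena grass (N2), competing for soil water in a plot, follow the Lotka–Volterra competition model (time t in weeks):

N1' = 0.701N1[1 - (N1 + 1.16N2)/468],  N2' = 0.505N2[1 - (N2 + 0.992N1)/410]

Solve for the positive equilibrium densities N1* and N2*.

Setting both brackets to zero gives the nullclines N1 + 1.16N2 = 468 and 0.992N1 + N2 = 410.
Substituting N2 = 410 - 0.992N1 into the first: N1(1 - 1.16·0.992) = 468 - 1.16·410.
So N1* = -7.6/-0.151 = 50.4, and then N2* = 410 - 0.992·50.4 = 360.

N1* ≈ 50.4, N2* ≈ 360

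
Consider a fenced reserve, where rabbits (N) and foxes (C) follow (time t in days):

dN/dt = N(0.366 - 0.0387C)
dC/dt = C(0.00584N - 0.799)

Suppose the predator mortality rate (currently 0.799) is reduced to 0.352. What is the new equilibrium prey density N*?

At the interior fixed point, setting dC/dt = 0 with C > 0 fixes N* = (predator death rate)/(NC coefficient) — independent of the other coefficients.
With the change, N* = 0.352/0.00584 = 60.3; it falls from 137.

N* ≈ 60.3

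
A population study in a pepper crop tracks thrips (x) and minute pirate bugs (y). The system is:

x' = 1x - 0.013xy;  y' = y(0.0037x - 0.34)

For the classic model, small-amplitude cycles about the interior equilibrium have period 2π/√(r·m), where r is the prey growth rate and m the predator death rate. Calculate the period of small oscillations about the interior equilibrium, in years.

Here r = 1 and m = 0.34, so r·m = 0.34.
ω = √0.34 = 0.583 per year, hence T = 2π/ω ≈ 10.8 years.

T ≈ 10.8 years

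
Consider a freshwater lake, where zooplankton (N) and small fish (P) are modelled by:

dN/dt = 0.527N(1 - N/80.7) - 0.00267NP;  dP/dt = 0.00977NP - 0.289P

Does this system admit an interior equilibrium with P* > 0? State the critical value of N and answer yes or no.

Threshold N = 29.6; K > 29.6, so yes, the predator persists.

The predator equation gives dP/dt > 0 only when N > 0.289/0.00977 = 29.6.
Without the predator, N → K = 80.7. Since 80.7 > 29.6, the predator can invade and persist.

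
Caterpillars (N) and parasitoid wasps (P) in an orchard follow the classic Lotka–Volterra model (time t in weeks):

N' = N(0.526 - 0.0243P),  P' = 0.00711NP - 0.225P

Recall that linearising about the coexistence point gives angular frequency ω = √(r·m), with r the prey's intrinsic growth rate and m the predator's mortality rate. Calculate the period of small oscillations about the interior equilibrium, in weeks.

Here r = 0.526 and m = 0.225, so r·m = 0.118.
ω = √0.118 = 0.344 per week, hence T = 2π/ω ≈ 18.3 weeks.

T ≈ 18.3 weeks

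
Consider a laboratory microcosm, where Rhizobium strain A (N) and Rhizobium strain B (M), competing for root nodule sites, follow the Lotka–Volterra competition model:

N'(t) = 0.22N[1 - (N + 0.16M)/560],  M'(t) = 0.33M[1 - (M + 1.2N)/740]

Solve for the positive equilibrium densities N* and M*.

N* ≈ 547, M* ≈ 84.2

Setting both brackets to zero gives the nullclines N + 0.16M = 560 and 1.2N + M = 740.
Substituting M = 740 - 1.2N into the first: N(1 - 0.16·1.2) = 560 - 0.16·740.
So N* = 442/0.808 = 547, and then M* = 740 - 1.2·547 = 84.2.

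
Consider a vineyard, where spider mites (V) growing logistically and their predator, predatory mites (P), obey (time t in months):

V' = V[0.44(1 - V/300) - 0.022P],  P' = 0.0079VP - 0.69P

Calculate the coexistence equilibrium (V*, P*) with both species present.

V* ≈ 87.3, P* ≈ 14.2

From dP/dt = 0 with P > 0: 0.0079V* = 0.69, so V* = 87.3.
Substitute into dV/dt = 0: 0.44(1 - 87.3/300) = 0.022P*.
The bracket is 0.709, giving P* = 0.312/0.022 = 14.2.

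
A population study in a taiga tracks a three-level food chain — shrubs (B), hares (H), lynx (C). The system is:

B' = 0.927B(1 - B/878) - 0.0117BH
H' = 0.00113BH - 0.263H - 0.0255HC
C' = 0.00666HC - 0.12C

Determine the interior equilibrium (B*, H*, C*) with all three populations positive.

From dC/dt = 0: 0.00666H* = 0.12, so H* = 18.
From dB/dt = 0: 0.927(1 - B*/878) = 0.0117·18, giving B* = 878·(1 - 0.227) = 678.
From dH/dt = 0: 0.00113·678 - 0.263 = 0.0255C*, so C* = 0.504/0.0255 = 19.7.

B* ≈ 678, H* ≈ 18, C* ≈ 19.7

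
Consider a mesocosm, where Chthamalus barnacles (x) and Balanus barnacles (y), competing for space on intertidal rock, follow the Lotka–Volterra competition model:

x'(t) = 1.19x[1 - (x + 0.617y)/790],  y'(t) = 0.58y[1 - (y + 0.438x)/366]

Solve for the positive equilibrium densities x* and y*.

x* ≈ 773, y* ≈ 27.4

Setting both brackets to zero gives the nullclines x + 0.617y = 790 and 0.438x + y = 366.
Substituting y = 366 - 0.438x into the first: x(1 - 0.617·0.438) = 790 - 0.617·366.
So x* = 564/0.73 = 773, and then y* = 366 - 0.438·773 = 27.4.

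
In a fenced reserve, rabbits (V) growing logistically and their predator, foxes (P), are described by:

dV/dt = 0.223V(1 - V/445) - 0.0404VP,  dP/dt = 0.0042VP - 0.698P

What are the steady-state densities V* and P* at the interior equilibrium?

V* ≈ 166, P* ≈ 3.46

From dP/dt = 0 with P > 0: 0.0042V* = 0.698, so V* = 166.
Substitute into dV/dt = 0: 0.223(1 - 166/445) = 0.0404P*.
The bracket is 0.627, giving P* = 0.14/0.0404 = 3.46.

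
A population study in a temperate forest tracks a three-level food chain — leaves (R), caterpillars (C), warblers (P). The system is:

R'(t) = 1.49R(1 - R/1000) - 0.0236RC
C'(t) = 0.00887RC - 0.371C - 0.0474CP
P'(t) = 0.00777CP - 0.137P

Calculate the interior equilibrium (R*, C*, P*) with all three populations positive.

R* ≈ 721, C* ≈ 17.6, P* ≈ 127

From dP/dt = 0: 0.00777C* = 0.137, so C* = 17.6.
From dR/dt = 0: 1.49(1 - R*/1000) = 0.0236·17.6, giving R* = 1000·(1 - 0.279) = 721.
From dC/dt = 0: 0.00887·721 - 0.371 = 0.0474P*, so P* = 6.02/0.0474 = 127.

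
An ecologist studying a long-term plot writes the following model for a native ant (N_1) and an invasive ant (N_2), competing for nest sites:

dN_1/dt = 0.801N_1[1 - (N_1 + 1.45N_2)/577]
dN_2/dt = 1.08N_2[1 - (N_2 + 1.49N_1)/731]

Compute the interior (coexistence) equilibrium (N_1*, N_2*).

Setting both brackets to zero gives the nullclines N_1 + 1.45N_2 = 577 and 1.49N_1 + N_2 = 731.
Substituting N_2 = 731 - 1.49N_1 into the first: N_1(1 - 1.45·1.49) = 577 - 1.45·731.
So N_1* = -483/-1.16 = 416, and then N_2* = 731 - 1.49·416 = 111.

N_1* ≈ 416, N_2* ≈ 111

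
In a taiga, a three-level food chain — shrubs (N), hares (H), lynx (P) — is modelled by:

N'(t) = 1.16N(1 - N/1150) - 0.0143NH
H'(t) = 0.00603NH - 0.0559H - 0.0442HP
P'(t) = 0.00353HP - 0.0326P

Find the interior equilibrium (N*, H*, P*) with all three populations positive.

N* ≈ 1020, H* ≈ 9.24, P* ≈ 138

From dP/dt = 0: 0.00353H* = 0.0326, so H* = 9.24.
From dN/dt = 0: 1.16(1 - N*/1150) = 0.0143·9.24, giving N* = 1150·(1 - 0.114) = 1020.
From dH/dt = 0: 0.00603·1020 - 0.0559 = 0.0442P*, so P* = 6.09/0.0442 = 138.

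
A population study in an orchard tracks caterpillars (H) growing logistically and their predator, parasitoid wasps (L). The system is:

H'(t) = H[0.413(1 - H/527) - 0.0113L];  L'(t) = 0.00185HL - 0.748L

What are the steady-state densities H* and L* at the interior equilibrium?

From dL/dt = 0 with L > 0: 0.00185H* = 0.748, so H* = 404.
Substitute into dH/dt = 0: 0.413(1 - 404/527) = 0.0113L*.
The bracket is 0.233, giving L* = 0.0961/0.0113 = 8.51.

H* ≈ 404, L* ≈ 8.51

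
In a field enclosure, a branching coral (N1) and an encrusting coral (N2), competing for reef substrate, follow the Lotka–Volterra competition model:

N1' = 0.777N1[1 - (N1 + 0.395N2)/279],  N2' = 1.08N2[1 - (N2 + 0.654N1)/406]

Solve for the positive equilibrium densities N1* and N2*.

Setting both brackets to zero gives the nullclines N1 + 0.395N2 = 279 and 0.654N1 + N2 = 406.
Substituting N2 = 406 - 0.654N1 into the first: N1(1 - 0.395·0.654) = 279 - 0.395·406.
So N1* = 119/0.742 = 160, and then N2* = 406 - 0.654·160 = 301.

N1* ≈ 160, N2* ≈ 301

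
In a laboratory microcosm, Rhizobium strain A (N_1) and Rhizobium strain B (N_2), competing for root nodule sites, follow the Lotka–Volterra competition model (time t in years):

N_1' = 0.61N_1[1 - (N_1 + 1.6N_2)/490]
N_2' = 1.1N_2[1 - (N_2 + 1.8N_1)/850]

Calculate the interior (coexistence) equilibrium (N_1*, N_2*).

Setting both brackets to zero gives the nullclines N_1 + 1.6N_2 = 490 and 1.8N_1 + N_2 = 850.
Substituting N_2 = 850 - 1.8N_1 into the first: N_1(1 - 1.6·1.8) = 490 - 1.6·850.
So N_1* = -870/-1.88 = 463, and then N_2* = 850 - 1.8·463 = 17.

N_1* ≈ 463, N_2* ≈ 17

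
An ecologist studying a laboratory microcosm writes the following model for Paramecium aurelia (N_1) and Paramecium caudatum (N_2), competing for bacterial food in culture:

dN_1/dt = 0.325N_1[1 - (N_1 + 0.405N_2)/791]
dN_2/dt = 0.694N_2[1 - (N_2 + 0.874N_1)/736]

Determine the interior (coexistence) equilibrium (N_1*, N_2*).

Setting both brackets to zero gives the nullclines N_1 + 0.405N_2 = 791 and 0.874N_1 + N_2 = 736.
Substituting N_2 = 736 - 0.874N_1 into the first: N_1(1 - 0.405·0.874) = 791 - 0.405·736.
So N_1* = 493/0.646 = 763, and then N_2* = 736 - 0.874·763 = 69.1.

N_1* ≈ 763, N_2* ≈ 69.1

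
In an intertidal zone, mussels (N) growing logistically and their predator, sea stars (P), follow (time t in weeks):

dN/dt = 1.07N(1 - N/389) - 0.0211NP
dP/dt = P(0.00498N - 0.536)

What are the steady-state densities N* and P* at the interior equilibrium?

N* ≈ 108, P* ≈ 36.7

From dP/dt = 0 with P > 0: 0.00498N* = 0.536, so N* = 108.
Substitute into dN/dt = 0: 1.07(1 - 108/389) = 0.0211P*.
The bracket is 0.723, giving P* = 0.774/0.0211 = 36.7.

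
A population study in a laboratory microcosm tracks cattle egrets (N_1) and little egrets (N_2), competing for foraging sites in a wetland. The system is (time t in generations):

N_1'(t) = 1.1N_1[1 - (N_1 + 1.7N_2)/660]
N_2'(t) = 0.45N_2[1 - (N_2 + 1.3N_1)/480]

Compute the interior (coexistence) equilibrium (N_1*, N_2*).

Setting both brackets to zero gives the nullclines N_1 + 1.7N_2 = 660 and 1.3N_1 + N_2 = 480.
Substituting N_2 = 480 - 1.3N_1 into the first: N_1(1 - 1.7·1.3) = 660 - 1.7·480.
So N_1* = -156/-1.21 = 129, and then N_2* = 480 - 1.3·129 = 312.

N_1* ≈ 129, N_2* ≈ 312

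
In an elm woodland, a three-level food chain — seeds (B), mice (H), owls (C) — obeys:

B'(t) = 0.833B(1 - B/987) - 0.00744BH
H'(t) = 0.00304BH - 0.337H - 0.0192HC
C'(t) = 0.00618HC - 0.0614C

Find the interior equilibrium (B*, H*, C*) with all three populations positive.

B* ≈ 899, H* ≈ 9.94, C* ≈ 125

From dC/dt = 0: 0.00618H* = 0.0614, so H* = 9.94.
From dB/dt = 0: 0.833(1 - B*/987) = 0.00744·9.94, giving B* = 987·(1 - 0.0887) = 899.
From dH/dt = 0: 0.00304·899 - 0.337 = 0.0192C*, so C* = 2.4/0.0192 = 125.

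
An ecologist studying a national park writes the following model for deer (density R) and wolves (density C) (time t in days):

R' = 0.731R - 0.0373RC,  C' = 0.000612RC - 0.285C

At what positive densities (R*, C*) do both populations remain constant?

Set dC/dt = 0 with C > 0: 0.000612R - 0.285 = 0, so R* = 0.285/0.000612 = 466.
Set dR/dt = 0 with R > 0: 0.731 - 0.0373C = 0, so C* = 0.731/0.0373 = 19.6.

R* ≈ 466, C* ≈ 19.6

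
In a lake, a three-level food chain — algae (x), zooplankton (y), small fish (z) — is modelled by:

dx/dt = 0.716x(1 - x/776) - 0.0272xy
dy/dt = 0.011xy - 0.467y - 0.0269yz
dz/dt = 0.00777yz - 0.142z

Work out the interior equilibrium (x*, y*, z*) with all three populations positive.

x* ≈ 237, y* ≈ 18.3, z* ≈ 79.7

From dz/dt = 0: 0.00777y* = 0.142, so y* = 18.3.
From dx/dt = 0: 0.716(1 - x*/776) = 0.0272·18.3, giving x* = 776·(1 - 0.694) = 237.
From dy/dt = 0: 0.011·237 - 0.467 = 0.0269z*, so z* = 2.14/0.0269 = 79.7.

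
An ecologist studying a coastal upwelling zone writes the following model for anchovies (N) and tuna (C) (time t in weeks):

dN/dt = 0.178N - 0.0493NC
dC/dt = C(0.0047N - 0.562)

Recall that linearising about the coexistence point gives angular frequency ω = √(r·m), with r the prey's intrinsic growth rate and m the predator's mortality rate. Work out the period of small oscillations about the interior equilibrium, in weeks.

Here r = 0.178 and m = 0.562, so r·m = 0.1.
ω = √0.1 = 0.316 per week, hence T = 2π/ω ≈ 19.9 weeks.

T ≈ 19.9 weeks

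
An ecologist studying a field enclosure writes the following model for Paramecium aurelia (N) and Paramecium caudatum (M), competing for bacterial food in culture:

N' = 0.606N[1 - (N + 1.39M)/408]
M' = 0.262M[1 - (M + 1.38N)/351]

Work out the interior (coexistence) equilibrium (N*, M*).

Setting both brackets to zero gives the nullclines N + 1.39M = 408 and 1.38N + M = 351.
Substituting M = 351 - 1.38N into the first: N(1 - 1.39·1.38) = 408 - 1.39·351.
So N* = -79.9/-0.918 = 87, and then M* = 351 - 1.38·87 = 231.

N* ≈ 87, M* ≈ 231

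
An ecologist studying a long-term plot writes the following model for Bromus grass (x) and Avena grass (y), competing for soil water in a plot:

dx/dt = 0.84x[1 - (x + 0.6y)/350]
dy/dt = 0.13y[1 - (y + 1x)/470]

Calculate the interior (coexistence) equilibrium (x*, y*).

Setting both brackets to zero gives the nullclines x + 0.6y = 350 and 1x + y = 470.
Substituting y = 470 - 1x into the first: x(1 - 0.6·1) = 350 - 0.6·470.
So x* = 68/0.4 = 170, and then y* = 470 - 1·170 = 300.

x* ≈ 170, y* ≈ 300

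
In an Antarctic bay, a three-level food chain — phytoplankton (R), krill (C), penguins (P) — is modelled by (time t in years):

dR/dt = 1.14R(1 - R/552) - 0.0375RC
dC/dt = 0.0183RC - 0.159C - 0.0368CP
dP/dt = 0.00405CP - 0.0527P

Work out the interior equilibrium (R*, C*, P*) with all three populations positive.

R* ≈ 316, C* ≈ 13, P* ≈ 153

From dP/dt = 0: 0.00405C* = 0.0527, so C* = 13.
From dR/dt = 0: 1.14(1 - R*/552) = 0.0375·13, giving R* = 552·(1 - 0.428) = 316.
From dC/dt = 0: 0.0183·316 - 0.159 = 0.0368P*, so P* = 5.62/0.0368 = 153.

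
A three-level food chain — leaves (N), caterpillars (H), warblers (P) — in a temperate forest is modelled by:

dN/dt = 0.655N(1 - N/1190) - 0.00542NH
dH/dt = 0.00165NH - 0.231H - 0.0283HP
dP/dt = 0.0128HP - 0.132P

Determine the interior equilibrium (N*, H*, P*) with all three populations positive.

From dP/dt = 0: 0.0128H* = 0.132, so H* = 10.3.
From dN/dt = 0: 0.655(1 - N*/1190) = 0.00542·10.3, giving N* = 1190·(1 - 0.0853) = 1090.
From dH/dt = 0: 0.00165·1090 - 0.231 = 0.0283P*, so P* = 1.56/0.0283 = 55.3.

N* ≈ 1090, H* ≈ 10.3, P* ≈ 55.3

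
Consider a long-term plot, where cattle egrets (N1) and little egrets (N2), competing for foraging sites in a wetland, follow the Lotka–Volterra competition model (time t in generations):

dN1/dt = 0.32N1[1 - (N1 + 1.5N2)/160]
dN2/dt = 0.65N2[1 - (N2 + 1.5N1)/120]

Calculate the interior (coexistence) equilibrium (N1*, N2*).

Setting both brackets to zero gives the nullclines N1 + 1.5N2 = 160 and 1.5N1 + N2 = 120.
Substituting N2 = 120 - 1.5N1 into the first: N1(1 - 1.5·1.5) = 160 - 1.5·120.
So N1* = -20/-1.25 = 16, and then N2* = 120 - 1.5·16 = 96.

N1* ≈ 16, N2* ≈ 96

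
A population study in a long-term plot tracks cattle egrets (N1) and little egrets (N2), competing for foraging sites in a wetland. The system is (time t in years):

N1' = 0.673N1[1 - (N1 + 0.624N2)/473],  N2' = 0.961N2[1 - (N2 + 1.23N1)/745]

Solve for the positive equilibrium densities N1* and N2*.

N1* ≈ 34.9, N2* ≈ 702

Setting both brackets to zero gives the nullclines N1 + 0.624N2 = 473 and 1.23N1 + N2 = 745.
Substituting N2 = 745 - 1.23N1 into the first: N1(1 - 0.624·1.23) = 473 - 0.624·745.
So N1* = 8.12/0.232 = 34.9, and then N2* = 745 - 1.23·34.9 = 702.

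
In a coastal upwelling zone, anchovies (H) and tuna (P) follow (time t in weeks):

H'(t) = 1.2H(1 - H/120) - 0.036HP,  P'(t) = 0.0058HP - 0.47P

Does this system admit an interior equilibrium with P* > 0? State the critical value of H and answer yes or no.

The predator equation gives dP/dt > 0 only when H > 0.47/0.0058 = 81.
Without the predator, H → K = 120. Since 120 > 81, the predator can invade and persist.

Threshold H = 81; K > 81, so yes, the predator persists.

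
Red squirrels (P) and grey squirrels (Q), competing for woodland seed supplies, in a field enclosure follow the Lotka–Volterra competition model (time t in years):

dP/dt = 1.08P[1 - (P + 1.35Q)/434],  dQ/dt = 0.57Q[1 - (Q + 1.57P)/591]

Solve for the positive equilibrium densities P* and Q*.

Setting both brackets to zero gives the nullclines P + 1.35Q = 434 and 1.57P + Q = 591.
Substituting Q = 591 - 1.57P into the first: P(1 - 1.35·1.57) = 434 - 1.35·591.
So P* = -364/-1.12 = 325, and then Q* = 591 - 1.57·325 = 80.7.

P* ≈ 325, Q* ≈ 80.7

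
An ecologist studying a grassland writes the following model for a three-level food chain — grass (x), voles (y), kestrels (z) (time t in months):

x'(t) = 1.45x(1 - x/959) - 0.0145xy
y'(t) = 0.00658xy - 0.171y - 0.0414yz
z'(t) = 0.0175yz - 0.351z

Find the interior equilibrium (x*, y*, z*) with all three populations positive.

x* ≈ 767, y* ≈ 20.1, z* ≈ 118

From dz/dt = 0: 0.0175y* = 0.351, so y* = 20.1.
From dx/dt = 0: 1.45(1 - x*/959) = 0.0145·20.1, giving x* = 959·(1 - 0.201) = 767.
From dy/dt = 0: 0.00658·767 - 0.171 = 0.0414z*, so z* = 4.87/0.0414 = 118.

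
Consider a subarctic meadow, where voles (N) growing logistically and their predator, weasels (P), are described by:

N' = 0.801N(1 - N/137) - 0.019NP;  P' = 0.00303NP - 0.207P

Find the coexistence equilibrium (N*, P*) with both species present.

From dP/dt = 0 with P > 0: 0.00303N* = 0.207, so N* = 68.3.
Substitute into dN/dt = 0: 0.801(1 - 68.3/137) = 0.019P*.
The bracket is 0.501, giving P* = 0.402/0.019 = 21.1.

N* ≈ 68.3, P* ≈ 21.1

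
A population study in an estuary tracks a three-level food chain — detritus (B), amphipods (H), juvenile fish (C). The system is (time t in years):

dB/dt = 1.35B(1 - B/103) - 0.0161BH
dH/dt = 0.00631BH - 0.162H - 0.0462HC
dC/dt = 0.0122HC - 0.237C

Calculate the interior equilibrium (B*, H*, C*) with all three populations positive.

B* ≈ 79.1, H* ≈ 19.4, C* ≈ 7.3

From dC/dt = 0: 0.0122H* = 0.237, so H* = 19.4.
From dB/dt = 0: 1.35(1 - B*/103) = 0.0161·19.4, giving B* = 103·(1 - 0.232) = 79.1.
From dH/dt = 0: 0.00631·79.1 - 0.162 = 0.0462C*, so C* = 0.337/0.0462 = 7.3.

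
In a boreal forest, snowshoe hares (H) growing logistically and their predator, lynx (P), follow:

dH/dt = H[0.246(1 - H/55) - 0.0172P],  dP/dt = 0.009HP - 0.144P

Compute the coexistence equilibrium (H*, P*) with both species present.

From dP/dt = 0 with P > 0: 0.009H* = 0.144, so H* = 16.
Substitute into dH/dt = 0: 0.246(1 - 16/55) = 0.0172P*.
The bracket is 0.709, giving P* = 0.174/0.0172 = 10.1.

H* ≈ 16, P* ≈ 10.1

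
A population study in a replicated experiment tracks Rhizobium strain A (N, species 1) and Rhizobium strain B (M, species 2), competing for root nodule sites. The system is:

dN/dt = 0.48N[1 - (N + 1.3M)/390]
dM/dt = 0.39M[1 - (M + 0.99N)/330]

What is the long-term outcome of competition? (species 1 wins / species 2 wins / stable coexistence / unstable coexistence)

unstable coexistence (outcome depends on initial conditions)

Compare the nullcline intercepts: K1/α12 = 390/1.3 = 300 < K2 = 330; K2/α21 = 330/0.99 = 333 < K1 = 390.
Since both are reversed, neither can invade when rare; the interior point is a saddle.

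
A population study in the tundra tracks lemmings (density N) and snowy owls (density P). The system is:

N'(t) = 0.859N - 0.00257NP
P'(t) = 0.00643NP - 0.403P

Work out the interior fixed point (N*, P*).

N* ≈ 62.7, P* ≈ 334

Set dP/dt = 0 with P > 0: 0.00643N - 0.403 = 0, so N* = 0.403/0.00643 = 62.7.
Set dN/dt = 0 with N > 0: 0.859 - 0.00257P = 0, so P* = 0.859/0.00257 = 334.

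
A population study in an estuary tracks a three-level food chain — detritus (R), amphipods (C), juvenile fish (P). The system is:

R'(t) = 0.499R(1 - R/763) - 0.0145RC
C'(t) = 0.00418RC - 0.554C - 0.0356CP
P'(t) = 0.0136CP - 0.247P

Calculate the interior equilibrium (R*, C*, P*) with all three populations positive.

R* ≈ 360, C* ≈ 18.2, P* ≈ 26.7

From dP/dt = 0: 0.0136C* = 0.247, so C* = 18.2.
From dR/dt = 0: 0.499(1 - R*/763) = 0.0145·18.2, giving R* = 763·(1 - 0.528) = 360.
From dC/dt = 0: 0.00418·360 - 0.554 = 0.0356P*, so P* = 0.952/0.0356 = 26.7.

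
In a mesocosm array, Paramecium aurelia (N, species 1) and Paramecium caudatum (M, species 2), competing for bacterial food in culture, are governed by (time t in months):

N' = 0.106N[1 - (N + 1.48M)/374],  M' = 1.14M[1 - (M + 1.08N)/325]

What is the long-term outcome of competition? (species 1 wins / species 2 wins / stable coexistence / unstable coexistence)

Compare the nullcline intercepts: K1/α12 = 374/1.48 = 253 < K2 = 325; K2/α21 = 325/1.08 = 301 < K1 = 374.
Since both are reversed, neither can invade when rare; the interior point is a saddle.

unstable coexistence (outcome depends on initial conditions)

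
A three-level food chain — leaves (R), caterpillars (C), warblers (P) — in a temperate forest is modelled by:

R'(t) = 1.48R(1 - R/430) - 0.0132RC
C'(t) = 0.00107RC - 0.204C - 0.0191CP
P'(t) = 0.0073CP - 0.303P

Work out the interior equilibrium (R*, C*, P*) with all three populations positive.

From dP/dt = 0: 0.0073C* = 0.303, so C* = 41.5.
From dR/dt = 0: 1.48(1 - R*/430) = 0.0132·41.5, giving R* = 430·(1 - 0.37) = 271.
From dC/dt = 0: 0.00107·271 - 0.204 = 0.0191P*, so P* = 0.0858/0.0191 = 4.49.

R* ≈ 271, C* ≈ 41.5, P* ≈ 4.49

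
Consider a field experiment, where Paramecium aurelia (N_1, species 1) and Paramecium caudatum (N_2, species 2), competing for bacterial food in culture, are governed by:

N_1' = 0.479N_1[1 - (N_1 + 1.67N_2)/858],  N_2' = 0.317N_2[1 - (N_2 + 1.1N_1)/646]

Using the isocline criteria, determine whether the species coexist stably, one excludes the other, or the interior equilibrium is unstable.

unstable coexistence (outcome depends on initial conditions)

Compare the nullcline intercepts: K1/α12 = 858/1.67 = 514 < K2 = 646; K2/α21 = 646/1.1 = 587 < K1 = 858.
Since both are reversed, neither can invade when rare; the interior point is a saddle.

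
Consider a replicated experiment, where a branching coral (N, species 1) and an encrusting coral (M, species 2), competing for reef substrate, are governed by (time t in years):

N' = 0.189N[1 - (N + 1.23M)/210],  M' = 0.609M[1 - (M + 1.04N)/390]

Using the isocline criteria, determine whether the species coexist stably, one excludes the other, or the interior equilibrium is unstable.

species 2 excludes species 1

Compare the nullcline intercepts: K1/α12 = 210/1.23 = 171 < K2 = 390; K2/α21 = 390/1.04 = 375 > K1 = 210.
Since the inequalities point opposite ways, species 2 can invade but species 1 cannot.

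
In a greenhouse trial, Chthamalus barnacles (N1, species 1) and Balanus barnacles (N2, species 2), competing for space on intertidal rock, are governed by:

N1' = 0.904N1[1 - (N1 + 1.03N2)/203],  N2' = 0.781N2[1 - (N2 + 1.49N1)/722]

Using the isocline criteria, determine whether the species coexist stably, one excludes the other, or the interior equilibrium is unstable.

Compare the nullcline intercepts: K1/α12 = 203/1.03 = 197 < K2 = 722; K2/α21 = 722/1.49 = 485 > K1 = 203.
Since the inequalities point opposite ways, species 2 can invade but species 1 cannot.

species 2 excludes species 1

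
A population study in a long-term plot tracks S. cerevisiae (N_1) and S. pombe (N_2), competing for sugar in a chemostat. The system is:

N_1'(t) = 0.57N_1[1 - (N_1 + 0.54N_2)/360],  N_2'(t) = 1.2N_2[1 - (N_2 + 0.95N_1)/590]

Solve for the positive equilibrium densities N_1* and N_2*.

N_1* ≈ 85, N_2* ≈ 509

Setting both brackets to zero gives the nullclines N_1 + 0.54N_2 = 360 and 0.95N_1 + N_2 = 590.
Substituting N_2 = 590 - 0.95N_1 into the first: N_1(1 - 0.54·0.95) = 360 - 0.54·590.
So N_1* = 41.4/0.487 = 85, and then N_2* = 590 - 0.95·85 = 509.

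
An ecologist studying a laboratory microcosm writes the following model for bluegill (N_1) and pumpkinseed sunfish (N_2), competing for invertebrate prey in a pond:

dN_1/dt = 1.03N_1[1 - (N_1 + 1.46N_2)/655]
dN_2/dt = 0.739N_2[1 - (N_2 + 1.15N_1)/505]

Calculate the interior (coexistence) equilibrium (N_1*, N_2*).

Setting both brackets to zero gives the nullclines N_1 + 1.46N_2 = 655 and 1.15N_1 + N_2 = 505.
Substituting N_2 = 505 - 1.15N_1 into the first: N_1(1 - 1.46·1.15) = 655 - 1.46·505.
So N_1* = -82.3/-0.679 = 121, and then N_2* = 505 - 1.15·121 = 366.

N_1* ≈ 121, N_2* ≈ 366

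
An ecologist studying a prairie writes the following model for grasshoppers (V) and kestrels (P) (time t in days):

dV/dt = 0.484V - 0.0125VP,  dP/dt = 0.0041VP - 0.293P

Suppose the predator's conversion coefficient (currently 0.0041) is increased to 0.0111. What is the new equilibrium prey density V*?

At the interior fixed point, setting dP/dt = 0 with P > 0 fixes V* = (predator death rate)/(VP coefficient) — independent of the other coefficients.
With the change, V* = 0.293/0.0111 = 26.4; it falls from 71.5.

V* ≈ 26.4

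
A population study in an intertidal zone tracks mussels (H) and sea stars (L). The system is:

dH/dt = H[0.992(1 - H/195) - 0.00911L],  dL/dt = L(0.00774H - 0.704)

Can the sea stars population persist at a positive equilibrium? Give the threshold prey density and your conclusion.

The predator equation gives dL/dt > 0 only when H > 0.704/0.00774 = 91.
Without the predator, H → K = 195. Since 195 > 91, the predator can invade and persist.

Threshold H = 91; K > 91, so yes, the predator persists.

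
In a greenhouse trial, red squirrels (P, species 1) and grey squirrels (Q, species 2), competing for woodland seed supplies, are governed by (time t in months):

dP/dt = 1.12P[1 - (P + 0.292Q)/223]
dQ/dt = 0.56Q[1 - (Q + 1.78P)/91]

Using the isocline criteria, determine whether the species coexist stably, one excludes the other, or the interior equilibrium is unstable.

species 1 excludes species 2

Compare the nullcline intercepts: K1/α12 = 223/0.292 = 764 > K2 = 91; K2/α21 = 91/1.78 = 51.1 < K1 = 223.
Since the inequalities point opposite ways, species 1 can invade but species 2 cannot.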